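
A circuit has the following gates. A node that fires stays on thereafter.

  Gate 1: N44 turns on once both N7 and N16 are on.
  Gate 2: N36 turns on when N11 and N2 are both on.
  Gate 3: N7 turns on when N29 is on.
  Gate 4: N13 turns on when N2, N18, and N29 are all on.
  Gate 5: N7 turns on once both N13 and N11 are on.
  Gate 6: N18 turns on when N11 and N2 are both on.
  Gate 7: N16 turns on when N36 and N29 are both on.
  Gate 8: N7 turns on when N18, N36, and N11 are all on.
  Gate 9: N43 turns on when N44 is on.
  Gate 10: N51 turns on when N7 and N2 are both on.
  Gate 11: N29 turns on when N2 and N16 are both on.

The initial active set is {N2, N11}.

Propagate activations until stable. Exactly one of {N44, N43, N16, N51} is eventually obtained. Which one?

Gate 6: N11 and N2 on → N18 on.
Gate 2: N11 and N2 on → N36 on.
Gate 8: N18, N36, and N11 on → N7 on.
Gate 10: N7 and N2 on → N51 on.
N43 would need N44 (Gate 9), but N44 never turns on. N16 would need N36 and N29 (Gate 7), but N29 never turns on. N44 would need N7 and N16 (Gate 1), but N16 never turns on.

N51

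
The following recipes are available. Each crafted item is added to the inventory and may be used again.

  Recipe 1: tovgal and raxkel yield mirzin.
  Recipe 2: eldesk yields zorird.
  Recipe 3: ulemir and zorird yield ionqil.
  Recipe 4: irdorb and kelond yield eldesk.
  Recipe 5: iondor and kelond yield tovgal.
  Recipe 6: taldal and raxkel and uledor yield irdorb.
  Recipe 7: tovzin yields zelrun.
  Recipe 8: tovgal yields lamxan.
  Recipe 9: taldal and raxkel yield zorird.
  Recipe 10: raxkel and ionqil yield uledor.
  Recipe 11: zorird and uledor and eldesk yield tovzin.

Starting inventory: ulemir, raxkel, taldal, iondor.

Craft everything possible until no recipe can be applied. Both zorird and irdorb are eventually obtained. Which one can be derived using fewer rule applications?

zorird

zorird: Using Recipe 9, taldal and raxkel make zorird. [1 rule application]
irdorb: Using Recipe 9, taldal and raxkel make zorird. ulemir and zorird → ionqil (Recipe 3). Using Recipe 10, raxkel and ionqil make uledor. taldal and raxkel and uledor → irdorb (Recipe 6). [4 rule applications]
zorird needs fewer.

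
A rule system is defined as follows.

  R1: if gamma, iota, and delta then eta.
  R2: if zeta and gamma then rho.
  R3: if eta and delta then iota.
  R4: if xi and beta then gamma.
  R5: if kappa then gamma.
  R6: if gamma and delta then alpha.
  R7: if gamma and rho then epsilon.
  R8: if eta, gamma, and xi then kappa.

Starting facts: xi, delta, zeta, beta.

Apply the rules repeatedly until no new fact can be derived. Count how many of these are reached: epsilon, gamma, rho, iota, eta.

3

xi and beta hold, so gamma follows (R4).
From zeta and gamma, R2 gives rho.
From gamma and rho, R7 gives epsilon.
epsilon: reached.
gamma: reached.
rho: reached.
iota would need eta and delta (R3), but eta is never established.
eta would need gamma, iota, and delta (R1), but iota is never established.
Reached: epsilon, gamma, and rho — 3 of the 5.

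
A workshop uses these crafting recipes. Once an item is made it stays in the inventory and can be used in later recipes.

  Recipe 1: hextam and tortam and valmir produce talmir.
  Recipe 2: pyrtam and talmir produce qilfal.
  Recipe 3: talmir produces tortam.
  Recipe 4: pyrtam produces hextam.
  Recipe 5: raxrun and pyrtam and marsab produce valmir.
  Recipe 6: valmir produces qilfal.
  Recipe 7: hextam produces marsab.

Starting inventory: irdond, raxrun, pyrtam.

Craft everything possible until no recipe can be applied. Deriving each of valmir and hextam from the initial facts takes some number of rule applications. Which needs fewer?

hextam: pyrtam → hextam (Recipe 4). [1 rule application]
valmir: pyrtam → hextam (Recipe 4). hextam → marsab (Recipe 7). raxrun and pyrtam and marsab → valmir (Recipe 5). [3 rule applications]
hextam needs fewer.

hextam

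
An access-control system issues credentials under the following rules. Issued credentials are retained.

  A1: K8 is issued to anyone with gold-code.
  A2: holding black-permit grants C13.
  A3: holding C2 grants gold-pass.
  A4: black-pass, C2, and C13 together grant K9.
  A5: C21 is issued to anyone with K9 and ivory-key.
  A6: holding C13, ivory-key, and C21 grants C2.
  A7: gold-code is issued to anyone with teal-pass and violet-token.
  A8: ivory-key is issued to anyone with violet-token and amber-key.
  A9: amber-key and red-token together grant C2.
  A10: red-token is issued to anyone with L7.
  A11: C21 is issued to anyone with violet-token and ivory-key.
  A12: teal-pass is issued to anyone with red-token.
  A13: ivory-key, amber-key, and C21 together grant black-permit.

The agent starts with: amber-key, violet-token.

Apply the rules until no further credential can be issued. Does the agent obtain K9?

No

K9 would need black-pass, C2, and C13 (A4), but black-pass is never granted.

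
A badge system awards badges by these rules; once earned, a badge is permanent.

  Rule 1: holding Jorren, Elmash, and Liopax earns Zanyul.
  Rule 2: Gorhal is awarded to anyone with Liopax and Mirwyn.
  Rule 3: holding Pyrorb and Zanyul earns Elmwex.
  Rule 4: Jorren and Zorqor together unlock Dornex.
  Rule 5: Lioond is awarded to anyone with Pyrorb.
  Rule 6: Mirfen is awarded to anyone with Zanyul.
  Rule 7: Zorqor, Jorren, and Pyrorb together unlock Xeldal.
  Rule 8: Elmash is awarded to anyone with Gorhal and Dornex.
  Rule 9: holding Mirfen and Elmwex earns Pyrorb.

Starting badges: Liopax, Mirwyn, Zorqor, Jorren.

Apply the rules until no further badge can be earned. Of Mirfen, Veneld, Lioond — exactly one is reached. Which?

Mirfen

With Liopax and Mirwyn, Gorhal is earned (Rule 2).
With Jorren and Zorqor, Dornex is earned (Rule 4).
With Gorhal and Dornex, Elmash is earned (Rule 8).
With Jorren, Elmash, and Liopax, Zanyul is earned (Rule 1).
With Zanyul, Mirfen is earned (Rule 6).
No rule produces Veneld, and it is not given. Lioond would need Pyrorb (Rule 5), but Pyrorb is never earned.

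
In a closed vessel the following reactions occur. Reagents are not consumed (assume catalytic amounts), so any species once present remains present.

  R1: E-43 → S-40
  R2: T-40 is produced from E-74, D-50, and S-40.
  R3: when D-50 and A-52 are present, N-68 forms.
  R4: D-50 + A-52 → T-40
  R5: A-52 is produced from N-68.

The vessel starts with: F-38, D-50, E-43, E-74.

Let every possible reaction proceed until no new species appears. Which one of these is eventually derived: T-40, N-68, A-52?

T-40

E-43 present → S-40 forms (R1).
E-74, D-50, and S-40 present → T-40 forms (R2).
N-68 would need D-50 and A-52 (R3), but A-52 never forms. A-52 would need N-68 (R5), but N-68 never forms.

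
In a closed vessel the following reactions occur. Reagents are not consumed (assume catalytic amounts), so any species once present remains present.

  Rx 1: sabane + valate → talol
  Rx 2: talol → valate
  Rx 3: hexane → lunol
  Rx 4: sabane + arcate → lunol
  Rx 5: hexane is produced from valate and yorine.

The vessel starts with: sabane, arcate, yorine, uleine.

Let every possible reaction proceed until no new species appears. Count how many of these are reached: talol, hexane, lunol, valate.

sabane and arcate present → lunol forms (Rx 4).
talol would need sabane and valate (Rx 1), but valate never forms.
hexane would need valate and yorine (Rx 5), but valate never forms.
lunol: reached.
valate would need talol (Rx 2), but talol never forms.
Reached: lunol — 1 of the 4.

1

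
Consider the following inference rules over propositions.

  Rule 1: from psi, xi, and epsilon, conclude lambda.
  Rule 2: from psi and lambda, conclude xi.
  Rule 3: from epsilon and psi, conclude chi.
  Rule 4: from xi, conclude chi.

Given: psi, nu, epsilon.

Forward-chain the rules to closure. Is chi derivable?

Yes

epsilon and psi hold, so chi follows (Rule 3).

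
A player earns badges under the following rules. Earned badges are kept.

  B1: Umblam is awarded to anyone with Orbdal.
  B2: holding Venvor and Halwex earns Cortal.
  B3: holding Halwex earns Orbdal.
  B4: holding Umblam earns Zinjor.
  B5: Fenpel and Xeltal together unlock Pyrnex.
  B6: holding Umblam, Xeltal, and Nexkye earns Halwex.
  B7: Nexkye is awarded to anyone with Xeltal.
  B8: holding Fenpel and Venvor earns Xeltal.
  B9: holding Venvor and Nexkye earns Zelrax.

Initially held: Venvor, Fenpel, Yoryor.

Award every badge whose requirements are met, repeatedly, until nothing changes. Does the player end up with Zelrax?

With Fenpel and Venvor, Xeltal is earned (B8).
With Xeltal, Nexkye is earned (B7).
With Venvor and Nexkye, Zelrax is earned (B9).

Yes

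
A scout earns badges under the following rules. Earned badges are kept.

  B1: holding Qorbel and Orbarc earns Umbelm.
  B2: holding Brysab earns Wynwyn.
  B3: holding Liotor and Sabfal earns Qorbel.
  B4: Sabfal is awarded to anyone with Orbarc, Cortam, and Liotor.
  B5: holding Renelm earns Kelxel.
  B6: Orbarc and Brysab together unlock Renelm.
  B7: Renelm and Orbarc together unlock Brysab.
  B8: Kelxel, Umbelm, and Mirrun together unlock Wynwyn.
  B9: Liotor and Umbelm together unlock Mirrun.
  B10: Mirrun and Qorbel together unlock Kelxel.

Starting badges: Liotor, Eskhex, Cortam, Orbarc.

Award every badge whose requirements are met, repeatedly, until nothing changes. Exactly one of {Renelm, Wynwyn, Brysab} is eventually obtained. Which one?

Wynwyn

With Orbarc, Cortam, and Liotor, Sabfal is earned (B4).
With Liotor and Sabfal, Qorbel is earned (B3).
With Qorbel and Orbarc, Umbelm is earned (B1).
With Liotor and Umbelm, Mirrun is earned (B9).
With Mirrun and Qorbel, Kelxel is earned (B10).
With Kelxel, Umbelm, and Mirrun, Wynwyn is earned (B8).
Brysab would need Renelm and Orbarc (B7), but Renelm is never earned. Renelm would need Orbarc and Brysab (B6), but Brysab is never earned.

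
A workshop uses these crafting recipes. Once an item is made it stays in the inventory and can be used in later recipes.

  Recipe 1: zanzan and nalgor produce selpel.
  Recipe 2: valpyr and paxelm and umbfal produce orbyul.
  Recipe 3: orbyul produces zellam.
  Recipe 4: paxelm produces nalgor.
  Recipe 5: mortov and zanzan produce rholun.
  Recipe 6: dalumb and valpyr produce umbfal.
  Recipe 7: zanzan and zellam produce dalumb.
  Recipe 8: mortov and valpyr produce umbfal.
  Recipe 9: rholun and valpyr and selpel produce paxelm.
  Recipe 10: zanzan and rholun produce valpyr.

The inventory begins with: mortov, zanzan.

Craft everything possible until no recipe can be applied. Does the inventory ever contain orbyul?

No

orbyul would need valpyr, paxelm, and umbfal (Recipe 2), but paxelm is never obtained.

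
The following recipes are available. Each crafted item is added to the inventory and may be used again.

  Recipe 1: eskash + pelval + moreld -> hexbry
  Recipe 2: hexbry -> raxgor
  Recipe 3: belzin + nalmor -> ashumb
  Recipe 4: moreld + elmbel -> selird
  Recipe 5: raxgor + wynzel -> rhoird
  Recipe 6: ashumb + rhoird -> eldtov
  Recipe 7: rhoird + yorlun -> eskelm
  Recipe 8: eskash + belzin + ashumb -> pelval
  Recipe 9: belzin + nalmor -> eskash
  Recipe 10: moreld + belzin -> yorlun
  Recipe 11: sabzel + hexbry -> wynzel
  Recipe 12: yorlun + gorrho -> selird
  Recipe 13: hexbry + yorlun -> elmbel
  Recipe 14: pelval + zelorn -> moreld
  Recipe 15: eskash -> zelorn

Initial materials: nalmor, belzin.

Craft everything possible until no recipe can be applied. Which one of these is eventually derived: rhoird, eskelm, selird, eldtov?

selird

Using Recipe 3, belzin and nalmor make ashumb.
belzin + nalmor -> eskash (Recipe 9).
Using Recipe 8, eskash, belzin, and ashumb make pelval.
Using Recipe 15, eskash makes zelorn.
Using Recipe 14, pelval and zelorn make moreld.
eskash + pelval + moreld -> hexbry (Recipe 1).
Using Recipe 10, moreld and belzin make yorlun.
Using Recipe 13, hexbry and yorlun make elmbel.
moreld + elmbel -> selird (Recipe 4).
eldtov would need ashumb and rhoird (Recipe 6), but rhoird is never obtained. eskelm would need rhoird and yorlun (Recipe 7), but rhoird is never obtained. rhoird would need raxgor and wynzel (Recipe 5), but wynzel is never obtained.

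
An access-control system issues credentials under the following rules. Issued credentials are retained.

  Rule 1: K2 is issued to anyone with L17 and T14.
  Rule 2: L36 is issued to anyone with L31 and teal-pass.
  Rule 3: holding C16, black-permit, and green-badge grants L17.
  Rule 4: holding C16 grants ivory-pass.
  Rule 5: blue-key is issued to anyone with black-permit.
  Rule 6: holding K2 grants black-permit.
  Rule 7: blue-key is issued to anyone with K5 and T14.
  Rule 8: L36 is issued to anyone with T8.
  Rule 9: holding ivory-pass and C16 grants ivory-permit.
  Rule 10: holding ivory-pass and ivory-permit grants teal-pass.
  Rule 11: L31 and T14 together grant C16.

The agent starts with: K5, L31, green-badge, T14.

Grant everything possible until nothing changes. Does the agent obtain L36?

Holding L31 and T14 grants C16 (Rule 11).
Holding C16 grants ivory-pass (Rule 4).
Holding ivory-pass and C16 grants ivory-permit (Rule 9).
Holding ivory-pass and ivory-permit grants teal-pass (Rule 10).
Holding L31 and teal-pass grants L36 (Rule 2).

Yes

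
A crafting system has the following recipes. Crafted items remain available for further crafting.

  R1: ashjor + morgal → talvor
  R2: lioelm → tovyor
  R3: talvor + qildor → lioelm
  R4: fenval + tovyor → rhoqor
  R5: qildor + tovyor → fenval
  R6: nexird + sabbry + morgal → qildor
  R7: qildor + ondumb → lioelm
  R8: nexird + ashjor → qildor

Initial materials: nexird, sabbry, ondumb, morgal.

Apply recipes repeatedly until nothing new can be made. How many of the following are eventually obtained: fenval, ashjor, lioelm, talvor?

Using R6, nexird, sabbry, and morgal make qildor.
Using R7, qildor and ondumb make lioelm.
Using R2, lioelm makes tovyor.
Using R5, qildor and tovyor make fenval.
fenval: reached.
No rule produces ashjor, and it is not given.
lioelm: reached.
talvor would need ashjor and morgal (R1), but ashjor is never obtained.
Reached: fenval and lioelm — 2 of the 4.

2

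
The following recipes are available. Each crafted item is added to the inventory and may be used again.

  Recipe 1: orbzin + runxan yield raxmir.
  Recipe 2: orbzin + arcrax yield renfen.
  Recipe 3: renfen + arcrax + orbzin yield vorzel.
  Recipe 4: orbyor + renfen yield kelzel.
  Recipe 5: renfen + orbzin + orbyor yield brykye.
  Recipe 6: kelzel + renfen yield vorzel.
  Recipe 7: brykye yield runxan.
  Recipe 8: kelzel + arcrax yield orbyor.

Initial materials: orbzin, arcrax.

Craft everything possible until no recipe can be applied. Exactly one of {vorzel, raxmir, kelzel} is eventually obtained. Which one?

vorzel

Using Recipe 2, orbzin and arcrax make renfen.
Using Recipe 3, renfen, arcrax, and orbzin make vorzel.
raxmir would need orbzin and runxan (Recipe 1), but runxan is never obtained. kelzel would need orbyor and renfen (Recipe 4), but orbyor is never obtained.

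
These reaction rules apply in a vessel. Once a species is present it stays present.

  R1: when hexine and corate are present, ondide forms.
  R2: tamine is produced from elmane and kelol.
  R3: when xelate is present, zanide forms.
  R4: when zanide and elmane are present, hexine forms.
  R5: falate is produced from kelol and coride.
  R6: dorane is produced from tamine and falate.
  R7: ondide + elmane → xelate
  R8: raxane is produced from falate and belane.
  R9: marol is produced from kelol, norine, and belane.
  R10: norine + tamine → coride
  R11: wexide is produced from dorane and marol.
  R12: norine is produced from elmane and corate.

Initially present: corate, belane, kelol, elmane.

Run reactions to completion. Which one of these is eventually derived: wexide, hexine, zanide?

wexide

elmane and corate present → norine forms (R12).
elmane and kelol present → tamine forms (R2).
norine and tamine present → coride forms (R10).
kelol, norine, and belane present → marol forms (R9).
kelol and coride present → falate forms (R5).
tamine and falate present → dorane forms (R6).
dorane and marol present → wexide forms (R11).
hexine would need zanide and elmane (R4), but zanide never forms. zanide would need xelate (R3), but xelate never forms.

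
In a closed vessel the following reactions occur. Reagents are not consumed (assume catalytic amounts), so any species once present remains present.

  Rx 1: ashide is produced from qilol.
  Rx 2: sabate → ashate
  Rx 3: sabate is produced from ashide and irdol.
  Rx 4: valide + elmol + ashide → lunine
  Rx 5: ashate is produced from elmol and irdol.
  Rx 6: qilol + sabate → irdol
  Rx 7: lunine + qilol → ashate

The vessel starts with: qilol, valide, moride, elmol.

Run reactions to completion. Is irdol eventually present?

irdol would need qilol and sabate (Rx 6), but sabate never forms.

No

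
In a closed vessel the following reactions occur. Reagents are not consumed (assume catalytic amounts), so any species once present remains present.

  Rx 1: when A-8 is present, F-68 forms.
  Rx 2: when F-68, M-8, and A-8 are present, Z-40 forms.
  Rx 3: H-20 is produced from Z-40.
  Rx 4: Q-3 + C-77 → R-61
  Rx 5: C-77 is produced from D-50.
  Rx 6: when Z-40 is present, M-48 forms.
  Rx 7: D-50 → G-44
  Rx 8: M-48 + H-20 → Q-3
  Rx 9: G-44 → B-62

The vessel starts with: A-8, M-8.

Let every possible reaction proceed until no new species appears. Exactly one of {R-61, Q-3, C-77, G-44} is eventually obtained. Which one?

Q-3

A-8 present → F-68 forms (Rx 1).
F-68, M-8, and A-8 present → Z-40 forms (Rx 2).
Z-40 present → H-20 forms (Rx 3).
Z-40 present → M-48 forms (Rx 6).
M-48 and H-20 present → Q-3 forms (Rx 8).
G-44 would need D-50 (Rx 7), but D-50 never forms. C-77 would need D-50 (Rx 5), but D-50 never forms. R-61 would need Q-3 and C-77 (Rx 4), but C-77 never forms.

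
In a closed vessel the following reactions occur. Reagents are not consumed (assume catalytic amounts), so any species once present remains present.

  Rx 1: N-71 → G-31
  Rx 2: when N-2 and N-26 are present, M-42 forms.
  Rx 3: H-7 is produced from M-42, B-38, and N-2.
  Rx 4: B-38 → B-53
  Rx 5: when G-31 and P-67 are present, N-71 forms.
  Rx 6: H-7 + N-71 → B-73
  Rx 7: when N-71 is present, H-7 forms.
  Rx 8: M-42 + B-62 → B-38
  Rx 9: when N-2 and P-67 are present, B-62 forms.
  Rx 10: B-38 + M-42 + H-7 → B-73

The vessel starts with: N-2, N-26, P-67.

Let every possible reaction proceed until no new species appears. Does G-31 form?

No

G-31 would need N-71 (Rx 1), but N-71 never forms.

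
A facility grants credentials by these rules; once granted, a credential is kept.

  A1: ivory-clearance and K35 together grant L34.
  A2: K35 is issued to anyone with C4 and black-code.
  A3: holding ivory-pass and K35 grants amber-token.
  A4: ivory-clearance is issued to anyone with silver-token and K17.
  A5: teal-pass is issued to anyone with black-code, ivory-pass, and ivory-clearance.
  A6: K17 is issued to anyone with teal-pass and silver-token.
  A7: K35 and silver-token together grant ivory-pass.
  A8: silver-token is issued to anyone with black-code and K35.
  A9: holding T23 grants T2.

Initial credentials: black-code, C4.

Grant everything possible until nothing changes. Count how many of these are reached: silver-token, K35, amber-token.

Holding C4 and black-code grants K35 (A2).
Holding black-code and K35 grants silver-token (A8).
Holding K35 and silver-token grants ivory-pass (A7).
Holding ivory-pass and K35 grants amber-token (A3).
silver-token: reached.
K35: reached.
amber-token: reached.
All 3 are reached.

3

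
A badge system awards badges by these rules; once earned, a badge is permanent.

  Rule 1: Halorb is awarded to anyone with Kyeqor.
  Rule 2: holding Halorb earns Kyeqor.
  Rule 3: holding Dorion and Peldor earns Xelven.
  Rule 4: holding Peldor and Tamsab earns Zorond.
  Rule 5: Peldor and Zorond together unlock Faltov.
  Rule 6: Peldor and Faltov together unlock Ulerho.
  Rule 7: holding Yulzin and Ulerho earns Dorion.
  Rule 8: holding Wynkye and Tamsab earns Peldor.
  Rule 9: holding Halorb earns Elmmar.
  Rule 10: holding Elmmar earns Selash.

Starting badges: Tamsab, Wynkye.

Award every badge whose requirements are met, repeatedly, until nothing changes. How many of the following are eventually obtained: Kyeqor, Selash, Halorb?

0

Kyeqor would need Halorb (Rule 2), but Halorb is never earned.
Selash would need Elmmar (Rule 10), but Elmmar is never earned.
Halorb would need Kyeqor (Rule 1), but Kyeqor is never earned.
None of the 3 are reached.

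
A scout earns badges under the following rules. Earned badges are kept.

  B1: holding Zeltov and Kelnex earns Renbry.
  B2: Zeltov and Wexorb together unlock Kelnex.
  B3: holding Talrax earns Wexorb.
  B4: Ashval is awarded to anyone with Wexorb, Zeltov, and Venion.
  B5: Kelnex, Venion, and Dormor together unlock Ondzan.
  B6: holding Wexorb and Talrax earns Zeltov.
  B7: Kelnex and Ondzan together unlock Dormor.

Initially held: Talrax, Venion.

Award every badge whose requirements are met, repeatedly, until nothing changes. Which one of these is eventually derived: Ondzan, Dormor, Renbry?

With Talrax, Wexorb is earned (B3).
With Wexorb and Talrax, Zeltov is earned (B6).
With Zeltov and Wexorb, Kelnex is earned (B2).
With Zeltov and Kelnex, Renbry is earned (B1).
Ondzan would need Kelnex, Venion, and Dormor (B5), but Dormor is never earned. Dormor would need Kelnex and Ondzan (B7), but Ondzan is never earned.

Renbry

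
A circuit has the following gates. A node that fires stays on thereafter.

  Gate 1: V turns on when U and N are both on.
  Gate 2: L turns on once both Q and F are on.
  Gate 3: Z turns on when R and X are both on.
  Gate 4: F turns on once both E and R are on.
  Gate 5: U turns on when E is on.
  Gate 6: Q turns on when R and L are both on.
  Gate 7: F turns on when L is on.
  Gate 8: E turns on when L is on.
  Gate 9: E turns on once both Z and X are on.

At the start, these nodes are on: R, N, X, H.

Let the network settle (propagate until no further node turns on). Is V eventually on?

Gate 3: R and X on → Z on.
Z and X are on, so E turns on (Gate 9).
E is on, so U turns on (Gate 5).
U and N are on, so V turns on (Gate 1).

Yes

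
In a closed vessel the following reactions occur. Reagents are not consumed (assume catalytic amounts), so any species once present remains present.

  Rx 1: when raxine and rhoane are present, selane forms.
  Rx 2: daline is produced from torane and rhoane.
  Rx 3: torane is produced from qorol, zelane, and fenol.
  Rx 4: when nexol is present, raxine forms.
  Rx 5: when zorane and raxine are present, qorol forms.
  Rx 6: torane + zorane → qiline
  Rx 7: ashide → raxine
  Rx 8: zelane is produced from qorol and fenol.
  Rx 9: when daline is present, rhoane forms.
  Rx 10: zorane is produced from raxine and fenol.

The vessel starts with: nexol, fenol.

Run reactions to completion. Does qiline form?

nexol present → raxine forms (Rx 4).
raxine and fenol present → zorane forms (Rx 10).
zorane and raxine present → qorol forms (Rx 5).
qorol and fenol present → zelane forms (Rx 8).
qorol, zelane, and fenol present → torane forms (Rx 3).
torane and zorane present → qiline forms (Rx 6).

Yes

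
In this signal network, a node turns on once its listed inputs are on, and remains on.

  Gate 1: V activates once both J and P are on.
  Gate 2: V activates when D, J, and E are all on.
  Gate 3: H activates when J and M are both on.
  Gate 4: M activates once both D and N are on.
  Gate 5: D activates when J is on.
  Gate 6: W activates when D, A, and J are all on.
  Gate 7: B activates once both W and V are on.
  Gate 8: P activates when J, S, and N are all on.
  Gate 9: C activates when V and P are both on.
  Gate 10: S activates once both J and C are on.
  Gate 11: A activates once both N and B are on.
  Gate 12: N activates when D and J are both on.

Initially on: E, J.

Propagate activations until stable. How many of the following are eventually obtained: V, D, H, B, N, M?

J is on, so D activates (Gate 5).
D, J, and E are on, so V activates (Gate 2).
D and J are on, so N activates (Gate 12).
D and N are on, so M activates (Gate 4).
J and M are on, so H activates (Gate 3).
V: reached.
D: reached.
H: reached.
B would need W and V (Gate 7), but W never turns on.
N: reached.
M: reached.
Reached: V, D, H, N, and M — 5 of the 6.

5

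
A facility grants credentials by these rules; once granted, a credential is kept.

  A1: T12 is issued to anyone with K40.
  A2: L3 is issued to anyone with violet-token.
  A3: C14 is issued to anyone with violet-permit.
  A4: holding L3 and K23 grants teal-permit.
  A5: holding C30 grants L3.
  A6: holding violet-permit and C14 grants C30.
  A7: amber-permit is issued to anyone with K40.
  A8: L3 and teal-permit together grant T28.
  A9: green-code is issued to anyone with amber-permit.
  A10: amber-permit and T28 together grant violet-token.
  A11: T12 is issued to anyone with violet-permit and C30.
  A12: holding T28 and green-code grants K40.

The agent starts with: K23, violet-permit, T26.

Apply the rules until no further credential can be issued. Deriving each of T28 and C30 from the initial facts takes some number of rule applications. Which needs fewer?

C30: Holding violet-permit grants C14 (A3). Holding violet-permit and C14 grants C30 (A6). [2 rule applications]
T28: Holding violet-permit grants C14 (A3). Holding violet-permit and C14 grants C30 (A6). Holding C30 grants L3 (A5). Holding L3 and K23 grants teal-permit (A4). Holding L3 and teal-permit grants T28 (A8). [5 rule applications]
C30 needs fewer.

C30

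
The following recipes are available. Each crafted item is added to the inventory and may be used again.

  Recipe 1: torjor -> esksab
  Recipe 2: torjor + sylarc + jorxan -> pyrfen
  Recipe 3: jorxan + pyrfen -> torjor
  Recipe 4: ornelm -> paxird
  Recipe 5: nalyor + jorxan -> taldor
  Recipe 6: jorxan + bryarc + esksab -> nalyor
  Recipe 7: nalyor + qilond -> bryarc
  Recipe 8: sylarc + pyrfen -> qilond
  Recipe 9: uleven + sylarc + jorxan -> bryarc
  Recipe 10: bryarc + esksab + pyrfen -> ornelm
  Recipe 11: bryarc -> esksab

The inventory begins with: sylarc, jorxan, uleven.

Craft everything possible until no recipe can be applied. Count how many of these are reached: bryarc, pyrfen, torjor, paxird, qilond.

uleven + sylarc + jorxan -> bryarc (Recipe 9).
bryarc: reached.
pyrfen would need torjor, sylarc, and jorxan (Recipe 2), but torjor is never obtained.
torjor would need jorxan and pyrfen (Recipe 3), but pyrfen is never obtained.
paxird would need ornelm (Recipe 4), but ornelm is never obtained.
qilond would need sylarc and pyrfen (Recipe 8), but pyrfen is never obtained.
Reached: bryarc — 1 of the 5.

1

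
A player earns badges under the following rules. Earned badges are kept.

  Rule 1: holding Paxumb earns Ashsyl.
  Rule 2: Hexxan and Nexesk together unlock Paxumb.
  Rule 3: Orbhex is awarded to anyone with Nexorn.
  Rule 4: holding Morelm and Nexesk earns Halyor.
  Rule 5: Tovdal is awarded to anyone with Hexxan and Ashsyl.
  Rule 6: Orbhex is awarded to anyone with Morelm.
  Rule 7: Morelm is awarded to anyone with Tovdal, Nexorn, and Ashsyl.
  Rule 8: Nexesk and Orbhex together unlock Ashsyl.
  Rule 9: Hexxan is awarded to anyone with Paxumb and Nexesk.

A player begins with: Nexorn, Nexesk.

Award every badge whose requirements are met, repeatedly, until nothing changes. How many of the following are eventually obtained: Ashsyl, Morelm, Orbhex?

2

With Nexorn, Orbhex is earned (Rule 3).
With Nexesk and Orbhex, Ashsyl is earned (Rule 8).
Ashsyl: reached.
Morelm would need Tovdal, Nexorn, and Ashsyl (Rule 7), but Tovdal is never earned.
Orbhex: reached.
Reached: Ashsyl and Orbhex — 2 of the 3.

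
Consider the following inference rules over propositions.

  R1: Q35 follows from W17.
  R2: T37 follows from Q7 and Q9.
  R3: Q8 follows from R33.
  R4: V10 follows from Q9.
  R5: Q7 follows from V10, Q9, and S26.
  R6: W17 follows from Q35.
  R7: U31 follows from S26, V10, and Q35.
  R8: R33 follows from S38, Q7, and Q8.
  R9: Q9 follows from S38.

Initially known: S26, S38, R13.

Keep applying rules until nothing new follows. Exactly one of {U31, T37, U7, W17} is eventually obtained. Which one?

S38 holds, so Q9 follows (R9).
From Q9, R4 gives V10.
From V10, Q9, and S26, R5 gives Q7.
From Q7 and Q9, R2 gives T37.
U31 would need S26, V10, and Q35 (R7), but Q35 is never established. W17 would need Q35 (R6), but Q35 is never established. No rule produces U7, and it is not given.

T37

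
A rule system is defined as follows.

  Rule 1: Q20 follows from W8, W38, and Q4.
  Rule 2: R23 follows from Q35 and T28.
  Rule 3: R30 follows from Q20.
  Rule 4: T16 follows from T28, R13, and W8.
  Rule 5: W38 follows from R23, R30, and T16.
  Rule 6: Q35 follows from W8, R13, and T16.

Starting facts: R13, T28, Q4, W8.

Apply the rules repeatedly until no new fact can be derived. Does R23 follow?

Yes

T28, R13, and W8 hold, so T16 follows (Rule 4).
W8, R13, and T16 hold, so Q35 follows (Rule 6).
Q35 and T28 hold, so R23 follows (Rule 2).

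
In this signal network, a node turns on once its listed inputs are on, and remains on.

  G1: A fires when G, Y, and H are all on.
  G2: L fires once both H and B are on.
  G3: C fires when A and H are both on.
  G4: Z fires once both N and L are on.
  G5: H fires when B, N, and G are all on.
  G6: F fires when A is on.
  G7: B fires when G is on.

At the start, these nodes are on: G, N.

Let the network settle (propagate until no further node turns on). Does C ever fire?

C would need A and H (G3), but A never turns on.

No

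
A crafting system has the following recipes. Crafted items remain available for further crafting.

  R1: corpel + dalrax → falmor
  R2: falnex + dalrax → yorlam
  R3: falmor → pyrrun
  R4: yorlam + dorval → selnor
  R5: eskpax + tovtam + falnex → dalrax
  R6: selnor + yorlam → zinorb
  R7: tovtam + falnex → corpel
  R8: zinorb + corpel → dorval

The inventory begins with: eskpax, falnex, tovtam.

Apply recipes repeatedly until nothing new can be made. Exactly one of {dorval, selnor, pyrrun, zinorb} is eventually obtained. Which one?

pyrrun

Using R5, eskpax, tovtam, and falnex make dalrax.
tovtam + falnex → corpel (R7).
Using R1, corpel and dalrax make falmor.
falmor → pyrrun (R3).
selnor would need yorlam and dorval (R4), but dorval is never obtained. zinorb would need selnor and yorlam (R6), but selnor is never obtained. dorval would need zinorb and corpel (R8), but zinorb is never obtained.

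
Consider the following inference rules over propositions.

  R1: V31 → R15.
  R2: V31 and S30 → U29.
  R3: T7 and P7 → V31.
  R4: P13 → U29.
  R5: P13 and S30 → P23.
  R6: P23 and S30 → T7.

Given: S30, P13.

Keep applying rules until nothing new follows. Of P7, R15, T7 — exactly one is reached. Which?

P13 and S30 hold, so P23 follows (R5).
P23 and S30 hold, so T7 follows (R6).
No rule produces P7, and it is not given. R15 would need V31 (R1), but V31 is never established.

T7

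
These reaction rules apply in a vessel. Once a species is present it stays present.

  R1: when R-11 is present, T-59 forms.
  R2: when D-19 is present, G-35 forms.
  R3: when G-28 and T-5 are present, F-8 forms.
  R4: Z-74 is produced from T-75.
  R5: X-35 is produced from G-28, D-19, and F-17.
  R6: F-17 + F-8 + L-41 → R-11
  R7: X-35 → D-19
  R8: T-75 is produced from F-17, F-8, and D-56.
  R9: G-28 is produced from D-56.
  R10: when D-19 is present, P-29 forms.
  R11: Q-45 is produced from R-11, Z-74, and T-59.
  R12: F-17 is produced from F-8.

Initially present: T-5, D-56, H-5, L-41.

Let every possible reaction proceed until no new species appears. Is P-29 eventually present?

No

P-29 would need D-19 (R10), but D-19 never forms.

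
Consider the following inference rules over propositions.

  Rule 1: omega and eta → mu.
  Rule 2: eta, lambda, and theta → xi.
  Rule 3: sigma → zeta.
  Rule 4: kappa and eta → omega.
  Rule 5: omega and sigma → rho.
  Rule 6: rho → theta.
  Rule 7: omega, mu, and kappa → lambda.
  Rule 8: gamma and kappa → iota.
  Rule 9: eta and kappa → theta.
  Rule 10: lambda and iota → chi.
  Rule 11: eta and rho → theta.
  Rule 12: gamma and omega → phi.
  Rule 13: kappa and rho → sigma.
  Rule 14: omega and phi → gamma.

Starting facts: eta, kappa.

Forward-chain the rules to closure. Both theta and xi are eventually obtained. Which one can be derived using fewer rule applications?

theta: From eta and kappa, Rule 9 gives theta. [1 rule application]
xi: kappa and eta hold, so omega follows (Rule 4). From eta and kappa, Rule 9 gives theta. From omega and eta, Rule 1 gives mu. omega, mu, and kappa hold, so lambda follows (Rule 7). From eta, lambda, and theta, Rule 2 gives xi. [5 rule applications]
theta needs fewer.

theta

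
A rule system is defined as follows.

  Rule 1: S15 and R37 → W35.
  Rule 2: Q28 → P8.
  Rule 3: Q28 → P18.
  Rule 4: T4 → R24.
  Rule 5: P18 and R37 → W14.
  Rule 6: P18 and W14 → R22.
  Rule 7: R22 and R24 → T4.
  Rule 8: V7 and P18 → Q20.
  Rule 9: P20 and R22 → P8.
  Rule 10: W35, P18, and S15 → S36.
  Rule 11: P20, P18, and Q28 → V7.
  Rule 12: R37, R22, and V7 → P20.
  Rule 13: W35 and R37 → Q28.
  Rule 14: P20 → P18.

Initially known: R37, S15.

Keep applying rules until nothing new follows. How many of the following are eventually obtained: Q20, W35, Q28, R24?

From S15 and R37, Rule 1 gives W35.
From W35 and R37, Rule 13 gives Q28.
Q20 would need V7 and P18 (Rule 8), but V7 is never established.
W35: reached.
Q28: reached.
R24 would need T4 (Rule 4), but T4 is never established.
Reached: W35 and Q28 — 2 of the 4.

2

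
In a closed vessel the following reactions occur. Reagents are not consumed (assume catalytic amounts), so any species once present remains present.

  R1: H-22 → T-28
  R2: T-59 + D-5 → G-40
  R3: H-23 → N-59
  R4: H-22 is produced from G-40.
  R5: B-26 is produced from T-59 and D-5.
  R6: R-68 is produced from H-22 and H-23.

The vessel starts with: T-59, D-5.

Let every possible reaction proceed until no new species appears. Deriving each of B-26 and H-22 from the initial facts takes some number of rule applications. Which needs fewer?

B-26

B-26: T-59 and D-5 present → B-26 forms (R5). [1 rule application]
H-22: T-59 and D-5 present → G-40 forms (R2). G-40 present → H-22 forms (R4). [2 rule applications]
B-26 needs fewer.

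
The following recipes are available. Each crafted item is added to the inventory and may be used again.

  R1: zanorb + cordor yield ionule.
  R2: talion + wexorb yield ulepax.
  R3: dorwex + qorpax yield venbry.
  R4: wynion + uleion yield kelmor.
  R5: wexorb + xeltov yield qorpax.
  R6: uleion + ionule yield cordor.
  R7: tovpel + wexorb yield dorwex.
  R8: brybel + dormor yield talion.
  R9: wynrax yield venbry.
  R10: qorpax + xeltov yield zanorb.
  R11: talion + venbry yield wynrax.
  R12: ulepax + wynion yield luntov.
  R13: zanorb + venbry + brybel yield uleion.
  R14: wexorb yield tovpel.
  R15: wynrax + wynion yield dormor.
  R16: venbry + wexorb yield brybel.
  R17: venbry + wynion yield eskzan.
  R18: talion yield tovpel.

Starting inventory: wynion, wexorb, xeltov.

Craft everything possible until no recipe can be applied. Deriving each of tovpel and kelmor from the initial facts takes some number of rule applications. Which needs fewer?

tovpel

tovpel: Using R14, wexorb makes tovpel. [1 rule application]
kelmor: Using R5, wexorb and xeltov make qorpax. Using R14, wexorb makes tovpel. qorpax + xeltov → zanorb (R10). tovpel + wexorb → dorwex (R7). dorwex + qorpax → venbry (R3). venbry + wexorb → brybel (R16). Using R13, zanorb, venbry, and brybel make uleion. Using R4, wynion and uleion make kelmor. [8 rule applications]
tovpel needs fewer.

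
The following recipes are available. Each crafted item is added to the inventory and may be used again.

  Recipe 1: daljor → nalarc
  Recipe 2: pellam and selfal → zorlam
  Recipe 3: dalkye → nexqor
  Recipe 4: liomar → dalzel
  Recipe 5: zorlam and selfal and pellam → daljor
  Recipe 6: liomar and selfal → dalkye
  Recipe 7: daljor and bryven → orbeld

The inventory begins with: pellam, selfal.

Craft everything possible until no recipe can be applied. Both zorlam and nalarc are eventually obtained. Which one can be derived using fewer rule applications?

zorlam: pellam and selfal → zorlam (Recipe 2). [1 rule application]
nalarc: pellam and selfal → zorlam (Recipe 2). Using Recipe 5, zorlam, selfal, and pellam make daljor. daljor → nalarc (Recipe 1). [3 rule applications]
zorlam needs fewer.

zorlam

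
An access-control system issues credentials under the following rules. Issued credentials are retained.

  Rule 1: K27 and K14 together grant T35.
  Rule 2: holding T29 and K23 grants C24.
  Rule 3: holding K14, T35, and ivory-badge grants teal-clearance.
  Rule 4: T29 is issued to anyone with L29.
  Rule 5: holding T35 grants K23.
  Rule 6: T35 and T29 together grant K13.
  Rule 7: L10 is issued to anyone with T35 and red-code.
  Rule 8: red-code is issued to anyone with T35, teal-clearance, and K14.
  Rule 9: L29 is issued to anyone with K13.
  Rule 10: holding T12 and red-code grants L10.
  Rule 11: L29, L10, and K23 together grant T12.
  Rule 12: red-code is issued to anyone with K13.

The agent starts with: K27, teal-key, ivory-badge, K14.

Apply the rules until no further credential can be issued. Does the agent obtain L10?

Yes

Holding K27 and K14 grants T35 (Rule 1).
Holding K14, T35, and ivory-badge grants teal-clearance (Rule 3).
Holding T35, teal-clearance, and K14 grants red-code (Rule 8).
Holding T35 and red-code grants L10 (Rule 7).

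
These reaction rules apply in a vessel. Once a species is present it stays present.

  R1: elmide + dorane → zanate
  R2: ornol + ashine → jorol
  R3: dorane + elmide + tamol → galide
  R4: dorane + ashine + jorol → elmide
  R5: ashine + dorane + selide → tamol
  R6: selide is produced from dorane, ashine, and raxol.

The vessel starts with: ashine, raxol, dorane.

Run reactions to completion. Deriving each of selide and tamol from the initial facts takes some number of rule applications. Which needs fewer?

selide

selide: dorane, ashine, and raxol present → selide forms (R6). [1 rule application]
tamol: dorane, ashine, and raxol present → selide forms (R6). ashine, dorane, and selide present → tamol forms (R5). [2 rule applications]
selide needs fewer.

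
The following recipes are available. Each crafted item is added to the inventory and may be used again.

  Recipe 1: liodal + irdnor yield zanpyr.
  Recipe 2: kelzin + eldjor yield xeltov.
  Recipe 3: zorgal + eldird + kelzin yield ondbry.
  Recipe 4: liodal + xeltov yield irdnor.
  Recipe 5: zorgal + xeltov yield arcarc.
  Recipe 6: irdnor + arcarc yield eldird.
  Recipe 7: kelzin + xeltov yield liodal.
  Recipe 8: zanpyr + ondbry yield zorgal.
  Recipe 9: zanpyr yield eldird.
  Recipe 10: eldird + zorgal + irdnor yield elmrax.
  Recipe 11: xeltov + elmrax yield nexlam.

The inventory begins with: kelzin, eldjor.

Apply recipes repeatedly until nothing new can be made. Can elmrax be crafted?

No

elmrax would need eldird, zorgal, and irdnor (Recipe 10), but zorgal is never obtained.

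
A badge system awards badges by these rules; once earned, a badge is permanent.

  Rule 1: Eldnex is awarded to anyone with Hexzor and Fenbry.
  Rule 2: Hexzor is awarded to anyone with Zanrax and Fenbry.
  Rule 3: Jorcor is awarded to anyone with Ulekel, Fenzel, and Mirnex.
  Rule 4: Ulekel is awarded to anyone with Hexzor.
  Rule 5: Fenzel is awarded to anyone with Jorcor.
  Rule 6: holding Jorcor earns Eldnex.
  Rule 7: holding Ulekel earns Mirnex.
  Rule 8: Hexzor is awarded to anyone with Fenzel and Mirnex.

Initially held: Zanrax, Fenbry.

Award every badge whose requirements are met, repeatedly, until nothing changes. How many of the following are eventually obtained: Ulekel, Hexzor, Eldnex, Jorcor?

With Zanrax and Fenbry, Hexzor is earned (Rule 2).
With Hexzor and Fenbry, Eldnex is earned (Rule 1).
With Hexzor, Ulekel is earned (Rule 4).
Ulekel: reached.
Hexzor: reached.
Eldnex: reached.
Jorcor would need Ulekel, Fenzel, and Mirnex (Rule 3), but Fenzel is never earned.
Reached: Ulekel, Hexzor, and Eldnex — 3 of the 4.

3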